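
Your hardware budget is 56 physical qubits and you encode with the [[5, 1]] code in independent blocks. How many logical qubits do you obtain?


Each code block uses 5 physical qubits for 1 logical qubit(s).
Number of complete blocks = floor(56 / 5) = 11
Logical qubits = 11 * 1
= 11

11


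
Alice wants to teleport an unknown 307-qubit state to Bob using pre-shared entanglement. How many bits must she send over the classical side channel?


Quantum teleportation requires 2 classical bits per qubit teleported.
307 qubit(s) -> 2 * 307 = 614 classical bits

614


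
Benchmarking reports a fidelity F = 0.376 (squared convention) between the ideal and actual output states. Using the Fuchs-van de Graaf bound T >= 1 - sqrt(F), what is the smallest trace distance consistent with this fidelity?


Fuchs-van de Graaf (squared-fidelity convention): 1 - sqrt(F) <= T <= sqrt(1 - F).
Lower bound: T >= 1 - sqrt(F)
sqrt(F) = sqrt(0.376) = 0.6132
T >= 1 - 0.6132
T >= 0.3868

0.3868


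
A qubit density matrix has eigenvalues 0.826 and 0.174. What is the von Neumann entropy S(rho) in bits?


S = -p*log2(p) - (1-p)*log2(1-p)
p = 0.8260, 1-p = 0.1740
= -0.8260 * log2(0.8260) - 0.1740 * log2(0.1740)
= -(-0.2278) - (-0.4390)
= 0.6668

0.6668


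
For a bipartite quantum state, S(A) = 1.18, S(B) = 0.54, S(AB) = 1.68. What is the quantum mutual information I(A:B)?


I(A:B) = S(A) + S(B) - S(AB)
= 1.18 + 0.54 - 1.68
= 0.0400

0.0400


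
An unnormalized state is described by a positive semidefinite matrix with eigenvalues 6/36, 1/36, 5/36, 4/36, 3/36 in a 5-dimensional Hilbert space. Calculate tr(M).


tr(M) = sum of eigenvalues
= 6/36 + 1/36 + 5/36 + 4/36 + 3/36
= 19/36
= 0.5278

0.5278


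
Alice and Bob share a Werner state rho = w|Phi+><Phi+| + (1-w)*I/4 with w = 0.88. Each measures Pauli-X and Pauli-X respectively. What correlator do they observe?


|Phi+> = (|00> + |11>)/sqrt(2)
For the pure Bell state, <X_A X_B> = +1 (Bell-state Pauli correlator).
The maximally-mixed part I/4 has tr(I/4 * P tensor P) = 0 for any traceless Pauli P.
So <X_A X_B>_rho = w * (+1) + (1 - w) * 0
= 0.88 * (+1)
= 0.8800

0.8800


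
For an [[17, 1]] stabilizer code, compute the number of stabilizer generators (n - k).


For an [[n,k]] stabilizer code:
Number of stabilizer generators = n - k
= 17 - 1
= 16

16


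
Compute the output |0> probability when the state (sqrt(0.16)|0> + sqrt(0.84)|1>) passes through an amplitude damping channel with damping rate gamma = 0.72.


For amplitude damping with parameter gamma on state sqrt(a)|0> + sqrt(b)|1>:
alpha^2 = 0.16, beta^2 = 0.84
P(|0>) = alpha^2 + gamma * beta^2
= 0.16 + 0.72 * 0.84
= 0.16 + 0.6048
= 0.7648

0.7648


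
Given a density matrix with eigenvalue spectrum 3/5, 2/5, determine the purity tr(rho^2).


tr(rho^2) = sum of eigenvalues squared
= (3/5)^2 + (2/5)^2
= (9 + 4) / 25
= 13/25
= 0.5200

0.5200


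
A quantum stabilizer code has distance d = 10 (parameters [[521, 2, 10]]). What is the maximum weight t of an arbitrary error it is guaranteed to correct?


Code parameters: [[521, 2, 10]], distance d = 10.
Number of correctable errors = floor((d-1)/2)
= floor((10 - 1)/2)
= floor(9/2)
= 4

4


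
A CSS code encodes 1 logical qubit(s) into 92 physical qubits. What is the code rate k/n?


Code rate R = k/n
= 1/92
= 0.0109

0.0109


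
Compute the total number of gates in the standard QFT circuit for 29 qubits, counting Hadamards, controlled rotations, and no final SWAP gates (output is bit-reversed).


Hadamard gates: 29
Controlled rotations: n*(n-1)/2 = 29*28/2 = 406
SWAP gates: 0 (omitted)
Total = 29 + 406
= 435

435


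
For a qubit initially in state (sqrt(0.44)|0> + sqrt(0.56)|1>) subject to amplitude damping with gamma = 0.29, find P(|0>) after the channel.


For amplitude damping with parameter gamma on state sqrt(a)|0> + sqrt(b)|1>:
alpha^2 = 0.44, beta^2 = 0.56
P(|0>) = alpha^2 + gamma * beta^2
= 0.44 + 0.29 * 0.56
= 0.44 + 0.1624
= 0.6024

0.6024


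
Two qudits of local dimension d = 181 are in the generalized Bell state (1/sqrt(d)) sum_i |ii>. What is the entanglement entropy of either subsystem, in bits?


For a maximally entangled state in d x d:
S = log2(d) = log2(181)
= 7.4998

7.4998


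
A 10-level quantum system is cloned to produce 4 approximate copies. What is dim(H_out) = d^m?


Output space = H^(tensor 4) where dim(H) = 10
dim = 10^4
= 100 (after 2 factors)
= 1000 (after 3 factors)
= 10000 (after 4 factors)
= 10000

10000


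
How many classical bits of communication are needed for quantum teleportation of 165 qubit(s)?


Quantum teleportation requires 2 classical bits per qubit teleported.
165 qubit(s) -> 2 * 165 = 330 classical bits

330


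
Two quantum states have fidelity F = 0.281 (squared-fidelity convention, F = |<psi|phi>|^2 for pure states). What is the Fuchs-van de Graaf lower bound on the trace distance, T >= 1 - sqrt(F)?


Fuchs-van de Graaf (squared-fidelity convention): 1 - sqrt(F) <= T <= sqrt(1 - F).
Lower bound: T >= 1 - sqrt(F)
sqrt(F) = sqrt(0.281) = 0.5301
T >= 1 - 0.5301
T >= 0.4699

0.4699


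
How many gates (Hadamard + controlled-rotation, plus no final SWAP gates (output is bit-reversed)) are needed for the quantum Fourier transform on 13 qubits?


Hadamard gates: 13
Controlled rotations: n*(n-1)/2 = 13*12/2 = 78
SWAP gates: 0 (omitted)
Total = 13 + 78
= 91

91


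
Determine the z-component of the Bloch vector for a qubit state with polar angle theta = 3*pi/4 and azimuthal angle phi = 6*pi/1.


theta = 2.3562, phi = 18.8496
r_z = cos(theta) = -0.7071

-0.7071


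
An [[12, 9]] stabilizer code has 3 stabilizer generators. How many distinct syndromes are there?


Each stabilizer generator gives a binary (+1 or -1) measurement outcome.
With 3 independent generators:
Total syndromes = 2^3
= 8

8


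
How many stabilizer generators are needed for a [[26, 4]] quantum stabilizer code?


For an [[n,k]] stabilizer code:
Number of stabilizer generators = n - k
= 26 - 4
= 22

22


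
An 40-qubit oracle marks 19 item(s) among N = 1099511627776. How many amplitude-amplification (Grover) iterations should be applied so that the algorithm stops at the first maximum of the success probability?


After j Grover iterations the success probability is P(j) = sin^2((2j+1)*theta), where sin(theta) = sqrt(k/N).
N = 2^40 = 1099511627776, k = 19
sin(theta) = sqrt(k/N) = 4.15696997e-06
theta = arcsin(sqrt(k/N)) = 4.15696997e-06 rad
P(j) reaches its first maximum when (2j+1)*theta is as close as possible to pi/2, i.e. j = round(pi/(4*theta) - 1/2).
pi/(4*theta) - 1/2 = 188934.7507
(For comparison, the common estimate pi/4 * sqrt(N/k) = 188935.2507; the exact maximiser is used here.)
Optimal iterations = 188935

188935


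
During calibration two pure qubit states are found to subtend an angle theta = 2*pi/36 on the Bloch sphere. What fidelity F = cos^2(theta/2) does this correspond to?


For states separated by angle theta on Bloch sphere:
F = cos^2(theta/2)
theta = 2*pi/36 = 0.1745
theta/2 = 0.0873
cos(theta/2) = 0.9962
F = 0.9924

0.9924


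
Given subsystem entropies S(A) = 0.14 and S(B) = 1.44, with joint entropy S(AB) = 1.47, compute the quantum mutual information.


I(A:B) = S(A) + S(B) - S(AB)
= 0.14 + 1.44 - 1.47
= 0.1100

0.1100


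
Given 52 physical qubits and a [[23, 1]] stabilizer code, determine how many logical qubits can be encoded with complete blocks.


Each code block uses 23 physical qubits for 1 logical qubit(s).
Number of complete blocks = floor(52 / 23) = 2
Logical qubits = 2 * 1
= 2

2


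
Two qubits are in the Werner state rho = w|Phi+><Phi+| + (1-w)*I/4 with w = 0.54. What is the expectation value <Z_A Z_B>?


|Phi+> = (|00> + |11>)/sqrt(2)
For the pure Bell state, <Z_A Z_B> = +1 (Bell-state Pauli correlator).
The maximally-mixed part I/4 has tr(I/4 * P tensor P) = 0 for any traceless Pauli P.
So <Z_A Z_B>_rho = w * (+1) + (1 - w) * 0
= 0.54 * (+1)
= 0.5400

0.5400


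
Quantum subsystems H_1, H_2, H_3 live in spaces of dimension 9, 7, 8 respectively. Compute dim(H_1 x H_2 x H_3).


dim(H_1 x H_2 x H_3) = 9 * 7 * 8
= 63 * 8
= 504

504


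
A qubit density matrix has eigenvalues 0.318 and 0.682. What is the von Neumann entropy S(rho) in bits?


S = -p*log2(p) - (1-p)*log2(1-p)
p = 0.3180, 1-p = 0.6820
= -0.3180 * log2(0.3180) - 0.6820 * log2(0.6820)
= -(-0.5256) - (-0.3766)
= 0.9022

0.9022


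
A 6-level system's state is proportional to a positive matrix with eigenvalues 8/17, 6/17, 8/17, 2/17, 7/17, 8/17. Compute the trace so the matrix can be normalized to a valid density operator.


tr(M) = sum of eigenvalues
= 8/17 + 6/17 + 8/17 + 2/17 + 7/17 + 8/17
= 39/17
= 2.2941

2.2941


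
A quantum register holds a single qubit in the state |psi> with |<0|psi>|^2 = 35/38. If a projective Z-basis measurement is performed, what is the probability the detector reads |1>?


|alpha|^2 = 35/38 = 0.9211
|beta|^2 = 1 - 35/38 = 3/38 = 0.0789
P(|1>) = |beta|^2 = 0.0789

0.0789


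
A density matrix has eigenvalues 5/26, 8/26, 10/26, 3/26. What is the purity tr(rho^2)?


tr(rho^2) = sum of eigenvalues squared
= (5/26)^2 + (8/26)^2 + (10/26)^2 + (3/26)^2
= (25 + 64 + 100 + 9) / 676
= 198/676
= 0.2929

0.2929


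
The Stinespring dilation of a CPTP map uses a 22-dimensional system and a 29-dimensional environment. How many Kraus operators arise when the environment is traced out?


Tracing out the environment in an orthonormal basis {|i>_E} gives Kraus operators K_i = <i|_E U |0>_E.
Number of Kraus operators = dim(H_env) = d_env
= 29

29


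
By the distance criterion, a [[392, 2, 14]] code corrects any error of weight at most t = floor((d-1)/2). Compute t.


Code parameters: [[392, 2, 14]], distance d = 14.
Number of correctable errors = floor((d-1)/2)
= floor((14 - 1)/2)
= floor(13/2)
= 6

6


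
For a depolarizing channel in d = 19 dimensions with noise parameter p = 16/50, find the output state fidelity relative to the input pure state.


F = (1-p) + p/d
= (1 - 0.3200) + 0.3200/19
= 0.6800 + 0.0168
= 0.6968

0.6968


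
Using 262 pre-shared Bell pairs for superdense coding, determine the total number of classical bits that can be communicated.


Superdense coding allows 2 classical bits per shared entangled pair.
262 pair(s) -> 2 * 262 = 524 classical bits

524


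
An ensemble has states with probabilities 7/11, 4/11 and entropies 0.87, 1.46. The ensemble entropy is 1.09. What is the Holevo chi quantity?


chi = S(rho) - sum_i p_i * S(rho_i)
Weighted entropy = 7/11 * 0.87 + 4/11 * 1.46
= 1.0845
chi = 1.09 - 1.0845
= 0.0055

0.0055


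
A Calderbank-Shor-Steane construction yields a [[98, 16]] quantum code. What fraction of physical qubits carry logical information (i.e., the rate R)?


Code rate R = k/n
= 16/98
= 0.1633

0.1633


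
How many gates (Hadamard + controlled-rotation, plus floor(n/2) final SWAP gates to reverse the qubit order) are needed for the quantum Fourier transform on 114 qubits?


Hadamard gates: 114
Controlled rotations: n*(n-1)/2 = 114*113/2 = 6441
SWAP gates: floor(n/2) = floor(114/2) = 57
Total = 114 + 6441 + 57
= 6612

6612


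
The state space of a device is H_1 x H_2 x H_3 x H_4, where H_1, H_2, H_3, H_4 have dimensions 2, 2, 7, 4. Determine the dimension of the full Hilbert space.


dim(H_1 x H_2 x H_3 x H_4) = 2 * 2 * 7 * 4
= 4 * 7 * 4
= 28 * 4
= 112

112


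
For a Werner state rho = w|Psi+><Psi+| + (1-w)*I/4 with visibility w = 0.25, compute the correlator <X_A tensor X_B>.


|Psi+> = (|01> + |10>)/sqrt(2)
For the pure Bell state, <X_A X_B> = +1 (Bell-state Pauli correlator).
The maximally-mixed part I/4 has tr(I/4 * P tensor P) = 0 for any traceless Pauli P.
So <X_A X_B>_rho = w * (+1) + (1 - w) * 0
= 0.25 * (+1)
= 0.2500

0.2500


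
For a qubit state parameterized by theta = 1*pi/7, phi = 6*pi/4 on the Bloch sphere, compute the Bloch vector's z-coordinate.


theta = 0.4488, phi = 4.7124
r_z = cos(theta) = 0.9010

0.9010


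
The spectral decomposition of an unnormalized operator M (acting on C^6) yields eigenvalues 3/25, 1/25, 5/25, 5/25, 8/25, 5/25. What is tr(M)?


tr(M) = sum of eigenvalues
= 3/25 + 1/25 + 5/25 + 5/25 + 8/25 + 5/25
= 27/25
= 1.0800

1.0800


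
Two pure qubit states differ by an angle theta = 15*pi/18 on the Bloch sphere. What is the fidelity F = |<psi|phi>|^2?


For states separated by angle theta on Bloch sphere:
F = cos^2(theta/2)
theta = 15*pi/18 = 2.6180
theta/2 = 1.3090
cos(theta/2) = 0.2588
F = 0.0670

0.0670


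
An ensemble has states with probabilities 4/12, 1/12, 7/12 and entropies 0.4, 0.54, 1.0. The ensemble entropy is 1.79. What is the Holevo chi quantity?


chi = S(rho) - sum_i p_i * S(rho_i)
Weighted entropy = 4/12 * 0.4 + 1/12 * 0.54 + 7/12 * 1.0
= 0.7617
chi = 1.79 - 0.7617
= 1.0283

1.0283


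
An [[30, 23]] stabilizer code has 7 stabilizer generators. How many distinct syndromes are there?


Each stabilizer generator gives a binary (+1 or -1) measurement outcome.
With 7 independent generators:
Total syndromes = 2^7
= 128

128


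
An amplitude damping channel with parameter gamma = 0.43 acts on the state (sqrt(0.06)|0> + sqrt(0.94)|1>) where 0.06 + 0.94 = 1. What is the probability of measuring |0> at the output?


For amplitude damping with parameter gamma on state sqrt(a)|0> + sqrt(b)|1>:
alpha^2 = 0.06, beta^2 = 0.94
P(|0>) = alpha^2 + gamma * beta^2
= 0.06 + 0.43 * 0.94
= 0.06 + 0.4042
= 0.4642

0.4642


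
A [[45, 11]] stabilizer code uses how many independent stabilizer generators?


For an [[n,k]] stabilizer code:
Number of stabilizer generators = n - k
= 45 - 11
= 34

34


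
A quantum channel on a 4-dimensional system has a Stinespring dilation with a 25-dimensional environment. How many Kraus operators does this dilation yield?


Tracing out the environment in an orthonormal basis {|i>_E} gives Kraus operators K_i = <i|_E U |0>_E.
Number of Kraus operators = dim(H_env) = d_env
= 25

25


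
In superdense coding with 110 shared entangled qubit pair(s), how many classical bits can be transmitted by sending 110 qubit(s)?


Superdense coding allows 2 classical bits per shared entangled pair.
110 pair(s) -> 2 * 110 = 220 classical bits

220


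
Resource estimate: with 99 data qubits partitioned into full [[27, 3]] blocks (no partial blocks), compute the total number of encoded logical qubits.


Each code block uses 27 physical qubits for 3 logical qubit(s).
Number of complete blocks = floor(99 / 27) = 3
Logical qubits = 3 * 3
= 9

9


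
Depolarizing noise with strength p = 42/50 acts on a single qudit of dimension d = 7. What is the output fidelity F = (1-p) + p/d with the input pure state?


F = (1-p) + p/d
= (1 - 0.8400) + 0.8400/7
= 0.1600 + 0.1200
= 0.2800

0.2800


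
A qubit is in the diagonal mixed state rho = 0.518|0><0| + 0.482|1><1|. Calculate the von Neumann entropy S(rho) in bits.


S = -p*log2(p) - (1-p)*log2(1-p)
p = 0.5180, 1-p = 0.4820
= -0.5180 * log2(0.5180) - 0.4820 * log2(0.4820)
= -(-0.4916) - (-0.5075)
= 0.9991

0.9991


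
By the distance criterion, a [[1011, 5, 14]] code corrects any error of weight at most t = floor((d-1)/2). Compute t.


Code parameters: [[1011, 5, 14]], distance d = 14.
Number of correctable errors = floor((d-1)/2)
= floor((14 - 1)/2)
= floor(13/2)
= 6

6


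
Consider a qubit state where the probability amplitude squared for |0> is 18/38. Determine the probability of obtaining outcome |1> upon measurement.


|alpha|^2 = 18/38 = 0.4737
|beta|^2 = 1 - 18/38 = 20/38 = 0.5263
P(|1>) = |beta|^2 = 0.5263

0.5263


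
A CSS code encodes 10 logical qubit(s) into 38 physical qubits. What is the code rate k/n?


Code rate R = k/n
= 10/38
= 0.2632

0.2632


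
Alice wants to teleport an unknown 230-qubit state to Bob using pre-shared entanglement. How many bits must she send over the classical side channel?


Quantum teleportation requires 2 classical bits per qubit teleported.
230 qubit(s) -> 2 * 230 = 460 classical bits

460


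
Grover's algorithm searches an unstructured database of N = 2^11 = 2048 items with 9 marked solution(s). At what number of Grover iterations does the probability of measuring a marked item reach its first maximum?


After j Grover iterations the success probability is P(j) = sin^2((2j+1)*theta), where sin(theta) = sqrt(k/N).
N = 2^11 = 2048, k = 9
sin(theta) = sqrt(k/N) = 0.06629126074
theta = arcsin(sqrt(k/N)) = 0.06633991017 rad
P(j) reaches its first maximum when (2j+1)*theta is as close as possible to pi/2, i.e. j = round(pi/(4*theta) - 1/2).
pi/(4*theta) - 1/2 = 11.3390
(For comparison, the common estimate pi/4 * sqrt(N/k) = 11.8477; the exact maximiser is used here.)
Optimal iterations = 11

11


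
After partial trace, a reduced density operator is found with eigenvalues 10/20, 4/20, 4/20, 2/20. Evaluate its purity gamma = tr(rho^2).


tr(rho^2) = sum of eigenvalues squared
= (10/20)^2 + (4/20)^2 + (4/20)^2 + (2/20)^2
= (100 + 16 + 16 + 4) / 400
= 136/400
= 0.3400

0.3400


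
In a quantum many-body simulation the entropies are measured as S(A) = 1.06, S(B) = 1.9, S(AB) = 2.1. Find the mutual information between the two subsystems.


I(A:B) = S(A) + S(B) - S(AB)
= 1.06 + 1.9 - 2.1
= 0.8600

0.8600


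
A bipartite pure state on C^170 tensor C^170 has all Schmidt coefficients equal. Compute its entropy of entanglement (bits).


For a maximally entangled state in d x d:
S = log2(d) = log2(170)
= 7.4094

7.4094


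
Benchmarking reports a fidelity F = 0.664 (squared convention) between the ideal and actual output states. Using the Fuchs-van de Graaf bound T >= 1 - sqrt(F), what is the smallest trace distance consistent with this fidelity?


Fuchs-van de Graaf (squared-fidelity convention): 1 - sqrt(F) <= T <= sqrt(1 - F).
Lower bound: T >= 1 - sqrt(F)
sqrt(F) = sqrt(0.664) = 0.8149
T >= 1 - 0.8149
T >= 0.1851

0.1851


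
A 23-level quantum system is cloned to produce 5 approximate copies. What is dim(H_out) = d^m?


Output space = H^(tensor 5) where dim(H) = 23
dim = 23^5
= 529 (after 2 factors)
= 12167 (after 3 factors)
= 279841 (after 4 factors)
= 6436343 (after 5 factors)
= 6436343

6436343


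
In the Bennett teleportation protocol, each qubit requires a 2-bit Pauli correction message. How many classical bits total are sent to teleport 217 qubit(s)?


Quantum teleportation requires 2 classical bits per qubit teleported.
217 qubit(s) -> 2 * 217 = 434 classical bits

434


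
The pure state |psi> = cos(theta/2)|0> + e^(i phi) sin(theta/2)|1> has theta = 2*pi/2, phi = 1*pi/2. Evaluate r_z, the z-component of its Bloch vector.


theta = 3.1416, phi = 1.5708
r_z = cos(theta) = -1.0000

-1.0000


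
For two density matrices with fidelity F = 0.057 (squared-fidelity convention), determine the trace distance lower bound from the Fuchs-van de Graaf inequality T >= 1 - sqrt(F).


Fuchs-van de Graaf (squared-fidelity convention): 1 - sqrt(F) <= T <= sqrt(1 - F).
Lower bound: T >= 1 - sqrt(F)
sqrt(F) = sqrt(0.057) = 0.2387
T >= 1 - 0.2387
T >= 0.7613

0.7613


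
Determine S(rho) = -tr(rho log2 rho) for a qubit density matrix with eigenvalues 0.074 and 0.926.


S = -p*log2(p) - (1-p)*log2(1-p)
p = 0.0740, 1-p = 0.9260
= -0.0740 * log2(0.0740) - 0.9260 * log2(0.9260)
= -(-0.2780) - (-0.1027)
= 0.3807

0.3807


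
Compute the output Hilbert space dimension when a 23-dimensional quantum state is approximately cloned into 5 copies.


Output space = H^(tensor 5) where dim(H) = 23
dim = 23^5
= 529 (after 2 factors)
= 12167 (after 3 factors)
= 279841 (after 4 factors)
= 6436343 (after 5 factors)
= 6436343

6436343


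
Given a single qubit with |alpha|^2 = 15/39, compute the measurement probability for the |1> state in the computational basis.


|alpha|^2 = 15/39 = 0.3846
|beta|^2 = 1 - 15/39 = 24/39 = 0.6154
P(|1>) = |beta|^2 = 0.6154

0.6154


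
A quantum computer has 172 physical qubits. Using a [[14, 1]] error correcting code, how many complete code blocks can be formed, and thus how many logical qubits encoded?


Each code block uses 14 physical qubits for 1 logical qubit(s).
Number of complete blocks = floor(172 / 14) = 12
Logical qubits = 12 * 1
= 12

12


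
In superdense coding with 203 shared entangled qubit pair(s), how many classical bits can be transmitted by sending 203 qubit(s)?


Superdense coding allows 2 classical bits per shared entangled pair.
203 pair(s) -> 2 * 203 = 406 classical bits

406


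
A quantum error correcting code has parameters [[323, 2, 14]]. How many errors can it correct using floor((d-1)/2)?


Code parameters: [[323, 2, 14]], distance d = 14.
Number of correctable errors = floor((d-1)/2)
= floor((14 - 1)/2)
= floor(13/2)
= 6

6


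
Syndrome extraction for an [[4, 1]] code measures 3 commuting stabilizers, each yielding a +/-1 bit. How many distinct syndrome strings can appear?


Each stabilizer generator gives a binary (+1 or -1) measurement outcome.
With 3 independent generators:
Total syndromes = 2^3
= 8

8


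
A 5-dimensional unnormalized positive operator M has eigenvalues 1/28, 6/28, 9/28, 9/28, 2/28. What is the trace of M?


tr(M) = sum of eigenvalues
= 1/28 + 6/28 + 9/28 + 9/28 + 2/28
= 27/28
= 0.9643

0.9643


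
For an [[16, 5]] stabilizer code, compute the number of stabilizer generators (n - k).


For an [[n,k]] stabilizer code:
Number of stabilizer generators = n - k
= 16 - 5
= 11

11


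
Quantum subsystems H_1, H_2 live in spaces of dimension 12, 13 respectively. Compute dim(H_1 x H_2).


dim(H_1 x H_2) = 12 * 13
= 156

156


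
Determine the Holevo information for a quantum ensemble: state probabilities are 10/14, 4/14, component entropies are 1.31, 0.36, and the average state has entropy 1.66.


chi = S(rho) - sum_i p_i * S(rho_i)
Weighted entropy = 10/14 * 1.31 + 4/14 * 0.36
= 1.0386
chi = 1.66 - 1.0386
= 0.6214

0.6214


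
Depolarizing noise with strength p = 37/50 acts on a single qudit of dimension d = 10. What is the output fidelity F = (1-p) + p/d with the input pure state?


F = (1-p) + p/d
= (1 - 0.7400) + 0.7400/10
= 0.2600 + 0.0740
= 0.3340

0.3340


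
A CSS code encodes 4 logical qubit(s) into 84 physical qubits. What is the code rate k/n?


Code rate R = k/n
= 4/84
= 0.0476

0.0476


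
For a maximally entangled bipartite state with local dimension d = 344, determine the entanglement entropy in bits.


For a maximally entangled state in d x d:
S = log2(d) = log2(344)
= 8.4263

8.4263


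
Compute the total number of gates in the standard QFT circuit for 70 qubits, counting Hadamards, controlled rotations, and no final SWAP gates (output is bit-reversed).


Hadamard gates: 70
Controlled rotations: n*(n-1)/2 = 70*69/2 = 2415
SWAP gates: 0 (omitted)
Total = 70 + 2415
= 2485

2485


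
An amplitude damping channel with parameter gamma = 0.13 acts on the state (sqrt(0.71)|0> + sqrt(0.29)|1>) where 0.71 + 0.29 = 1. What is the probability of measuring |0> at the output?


For amplitude damping with parameter gamma on state sqrt(a)|0> + sqrt(b)|1>:
alpha^2 = 0.71, beta^2 = 0.29
P(|0>) = alpha^2 + gamma * beta^2
= 0.71 + 0.13 * 0.29
= 0.71 + 0.0377
= 0.7477

0.7477


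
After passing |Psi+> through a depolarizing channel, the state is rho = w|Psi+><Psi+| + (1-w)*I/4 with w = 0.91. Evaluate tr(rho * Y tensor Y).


|Psi+> = (|01> + |10>)/sqrt(2)
For the pure Bell state, <Y_A Y_B> = +1 (Bell-state Pauli correlator).
The maximally-mixed part I/4 has tr(I/4 * P tensor P) = 0 for any traceless Pauli P.
So <Y_A Y_B>_rho = w * (+1) + (1 - w) * 0
= 0.91 * (+1)
= 0.9100

0.9100


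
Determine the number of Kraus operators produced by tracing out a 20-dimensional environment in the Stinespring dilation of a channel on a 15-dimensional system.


Tracing out the environment in an orthonormal basis {|i>_E} gives Kraus operators K_i = <i|_E U |0>_E.
Number of Kraus operators = dim(H_env) = d_env
= 20

20


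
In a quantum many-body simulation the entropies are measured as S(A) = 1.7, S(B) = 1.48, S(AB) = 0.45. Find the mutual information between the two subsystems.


I(A:B) = S(A) + S(B) - S(AB)
= 1.7 + 1.48 - 0.45
= 2.7300

2.7300


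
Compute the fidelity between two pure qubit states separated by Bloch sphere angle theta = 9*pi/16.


For states separated by angle theta on Bloch sphere:
F = cos^2(theta/2)
theta = 9*pi/16 = 1.7671
theta/2 = 0.8836
cos(theta/2) = 0.6344
F = 0.4025

0.4025


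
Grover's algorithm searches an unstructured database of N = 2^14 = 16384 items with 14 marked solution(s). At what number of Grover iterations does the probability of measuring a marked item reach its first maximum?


After j Grover iterations the success probability is P(j) = sin^2((2j+1)*theta), where sin(theta) = sqrt(k/N).
N = 2^14 = 16384, k = 14
sin(theta) = sqrt(k/N) = 0.02923169833
theta = arcsin(sqrt(k/N)) = 0.02923586298 rad
P(j) reaches its first maximum when (2j+1)*theta is as close as possible to pi/2, i.e. j = round(pi/(4*theta) - 1/2).
pi/(4*theta) - 1/2 = 26.3642
(For comparison, the common estimate pi/4 * sqrt(N/k) = 26.8680; the exact maximiser is used here.)
Optimal iterations = 26

26


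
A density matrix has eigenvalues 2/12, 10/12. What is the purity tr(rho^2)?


tr(rho^2) = sum of eigenvalues squared
= (2/12)^2 + (10/12)^2
= (4 + 100) / 144
= 104/144
= 0.7222

0.7222


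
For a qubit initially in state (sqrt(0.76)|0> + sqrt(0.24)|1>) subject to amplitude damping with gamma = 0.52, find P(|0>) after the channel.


For amplitude damping with parameter gamma on state sqrt(a)|0> + sqrt(b)|1>:
alpha^2 = 0.76, beta^2 = 0.24
P(|0>) = alpha^2 + gamma * beta^2
= 0.76 + 0.52 * 0.24
= 0.76 + 0.1248
= 0.8848

0.8848


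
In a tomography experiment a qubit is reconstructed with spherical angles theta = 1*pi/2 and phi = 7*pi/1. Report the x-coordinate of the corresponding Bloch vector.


theta = 1.5708, phi = 21.9911
r_x = sin(theta)*cos(phi) = 1.0000 * -1.0000
r_x = -1.0000

-1.0000


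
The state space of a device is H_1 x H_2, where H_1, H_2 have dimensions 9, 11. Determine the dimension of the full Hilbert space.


dim(H_1 x H_2) = 9 * 11
= 99

99


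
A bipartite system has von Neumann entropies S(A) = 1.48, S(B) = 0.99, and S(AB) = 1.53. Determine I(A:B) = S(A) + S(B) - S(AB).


I(A:B) = S(A) + S(B) - S(AB)
= 1.48 + 0.99 - 1.53
= 0.9400

0.9400


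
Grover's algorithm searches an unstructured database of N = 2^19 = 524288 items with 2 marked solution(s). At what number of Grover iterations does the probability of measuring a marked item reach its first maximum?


After j Grover iterations the success probability is P(j) = sin^2((2j+1)*theta), where sin(theta) = sqrt(k/N).
N = 2^19 = 524288, k = 2
sin(theta) = sqrt(k/N) = 0.001953125
theta = arcsin(sqrt(k/N)) = 0.001953126242 rad
P(j) reaches its first maximum when (2j+1)*theta is as close as possible to pi/2, i.e. j = round(pi/(4*theta) - 1/2).
pi/(4*theta) - 1/2 = 401.6236
(For comparison, the common estimate pi/4 * sqrt(N/k) = 402.1239; the exact maximiser is used here.)
Optimal iterations = 402

402


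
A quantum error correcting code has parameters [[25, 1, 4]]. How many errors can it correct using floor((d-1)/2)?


Code parameters: [[25, 1, 4]], distance d = 4.
Number of correctable errors = floor((d-1)/2)
= floor((4 - 1)/2)
= floor(3/2)
= 1

1


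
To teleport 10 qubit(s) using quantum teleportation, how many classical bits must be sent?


Quantum teleportation requires 2 classical bits per qubit teleported.
10 qubit(s) -> 2 * 10 = 20 classical bits

20


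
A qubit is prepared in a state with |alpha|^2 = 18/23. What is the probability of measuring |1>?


|alpha|^2 = 18/23 = 0.7826
|beta|^2 = 1 - 18/23 = 5/23 = 0.2174
P(|1>) = |beta|^2 = 0.2174

0.2174


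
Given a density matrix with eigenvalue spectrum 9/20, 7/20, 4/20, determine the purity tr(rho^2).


tr(rho^2) = sum of eigenvalues squared
= (9/20)^2 + (7/20)^2 + (4/20)^2
= (81 + 49 + 16) / 400
= 146/400
= 0.3650

0.3650


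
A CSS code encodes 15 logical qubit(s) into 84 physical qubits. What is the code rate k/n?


Code rate R = k/n
= 15/84
= 0.1786

0.1786


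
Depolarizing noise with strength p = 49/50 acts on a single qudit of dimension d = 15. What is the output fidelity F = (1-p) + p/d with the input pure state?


F = (1-p) + p/d
= (1 - 0.9800) + 0.9800/15
= 0.0200 + 0.0653
= 0.0853

0.0853


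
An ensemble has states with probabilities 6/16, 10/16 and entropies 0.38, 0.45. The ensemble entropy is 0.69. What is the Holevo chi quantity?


chi = S(rho) - sum_i p_i * S(rho_i)
Weighted entropy = 6/16 * 0.38 + 10/16 * 0.45
= 0.4238
chi = 0.69 - 0.4238
= 0.2662

0.2662


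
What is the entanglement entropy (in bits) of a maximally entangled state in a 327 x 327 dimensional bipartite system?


For a maximally entangled state in d x d:
S = log2(d) = log2(327)
= 8.3531

8.3531


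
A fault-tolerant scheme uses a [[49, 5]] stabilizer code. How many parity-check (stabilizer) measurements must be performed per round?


For an [[n,k]] stabilizer code:
Number of stabilizer generators = n - k
= 49 - 5
= 44

44


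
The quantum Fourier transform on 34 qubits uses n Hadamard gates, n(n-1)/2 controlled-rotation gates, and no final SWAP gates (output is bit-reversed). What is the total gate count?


Hadamard gates: 34
Controlled rotations: n*(n-1)/2 = 34*33/2 = 561
SWAP gates: 0 (omitted)
Total = 34 + 561
= 595

595


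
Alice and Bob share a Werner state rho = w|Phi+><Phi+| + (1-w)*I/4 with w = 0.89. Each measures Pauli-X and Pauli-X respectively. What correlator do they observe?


|Phi+> = (|00> + |11>)/sqrt(2)
For the pure Bell state, <X_A X_B> = +1 (Bell-state Pauli correlator).
The maximally-mixed part I/4 has tr(I/4 * P tensor P) = 0 for any traceless Pauli P.
So <X_A X_B>_rho = w * (+1) + (1 - w) * 0
= 0.89 * (+1)
= 0.8900

0.8900


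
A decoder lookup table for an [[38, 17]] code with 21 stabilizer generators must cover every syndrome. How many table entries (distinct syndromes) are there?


Each stabilizer generator gives a binary (+1 or -1) measurement outcome.
With 21 independent generators:
Total syndromes = 2^21
= 2097152

2097152


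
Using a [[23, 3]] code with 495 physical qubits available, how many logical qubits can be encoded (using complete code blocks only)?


Each code block uses 23 physical qubits for 3 logical qubit(s).
Number of complete blocks = floor(495 / 23) = 21
Logical qubits = 21 * 3
= 63

63


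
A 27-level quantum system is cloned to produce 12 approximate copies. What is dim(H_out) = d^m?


Output space = H^(tensor 12) where dim(H) = 27
dim = 27^12
= 729 (after 2 factors)
= 19683 (after 3 factors)
= 531441 (after 4 factors)
= 14348907 (after 5 factors)
= 387420489 (after 6 factors)
= 10460353203 (after 7 factors)
= 282429536481 (after 8 factors)
= 7625597484987 (after 9 factors)
= 205891132094649 (after 10 factors)
= 5559060566555523 (after 11 factors)
= 150094635296999121 (after 12 factors)
= 150094635296999121

150094635296999121


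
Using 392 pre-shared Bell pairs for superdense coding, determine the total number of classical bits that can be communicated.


Superdense coding allows 2 classical bits per shared entangled pair.
392 pair(s) -> 2 * 392 = 784 classical bits

784


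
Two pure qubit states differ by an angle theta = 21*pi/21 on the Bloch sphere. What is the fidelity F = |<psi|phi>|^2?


For states separated by angle theta on Bloch sphere:
F = cos^2(theta/2)
theta = 21*pi/21 = 3.1416
theta/2 = 1.5708
cos(theta/2) = 0.0000
F = 0.0000

0.0000


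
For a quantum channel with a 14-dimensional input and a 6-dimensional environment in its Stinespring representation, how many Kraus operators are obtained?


Tracing out the environment in an orthonormal basis {|i>_E} gives Kraus operators K_i = <i|_E U |0>_E.
Number of Kraus operators = dim(H_env) = d_env
= 6

6


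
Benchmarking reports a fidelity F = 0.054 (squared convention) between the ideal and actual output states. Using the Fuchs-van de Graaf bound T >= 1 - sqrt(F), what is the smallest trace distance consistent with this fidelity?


Fuchs-van de Graaf (squared-fidelity convention): 1 - sqrt(F) <= T <= sqrt(1 - F).
Lower bound: T >= 1 - sqrt(F)
sqrt(F) = sqrt(0.054) = 0.2324
T >= 1 - 0.2324
T >= 0.7676

0.7676


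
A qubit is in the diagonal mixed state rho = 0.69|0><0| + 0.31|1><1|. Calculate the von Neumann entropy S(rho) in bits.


S = -p*log2(p) - (1-p)*log2(1-p)
p = 0.6900, 1-p = 0.3100
= -0.6900 * log2(0.6900) - 0.3100 * log2(0.3100)
= -(-0.3694) - (-0.5238)
= 0.8932

0.8932


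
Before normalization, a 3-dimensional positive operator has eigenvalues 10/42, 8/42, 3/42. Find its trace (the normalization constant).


tr(M) = sum of eigenvalues
= 10/42 + 8/42 + 3/42
= 21/42
= 0.5000

0.5000


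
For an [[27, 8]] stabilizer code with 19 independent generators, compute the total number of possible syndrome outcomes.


Each stabilizer generator gives a binary (+1 or -1) measurement outcome.
With 19 independent generators:
Total syndromes = 2^19
= 524288

524288


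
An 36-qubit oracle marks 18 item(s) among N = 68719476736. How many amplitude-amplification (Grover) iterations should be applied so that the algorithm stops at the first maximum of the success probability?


After j Grover iterations the success probability is P(j) = sin^2((2j+1)*theta), where sin(theta) = sqrt(k/N).
N = 2^36 = 68719476736, k = 18
sin(theta) = sqrt(k/N) = 1.618438983e-05
theta = arcsin(sqrt(k/N)) = 1.618438983e-05 rad
P(j) reaches its first maximum when (2j+1)*theta is as close as possible to pi/2, i.e. j = round(pi/(4*theta) - 1/2).
pi/(4*theta) - 1/2 = 48527.6294
(For comparison, the common estimate pi/4 * sqrt(N/k) = 48528.1294; the exact maximiser is used here.)
Optimal iterations = 48528

48528


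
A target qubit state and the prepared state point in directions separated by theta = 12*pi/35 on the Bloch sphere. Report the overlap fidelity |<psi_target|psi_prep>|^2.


For states separated by angle theta on Bloch sphere:
F = cos^2(theta/2)
theta = 12*pi/35 = 1.0771
theta/2 = 0.5386
cos(theta/2) = 0.8584
F = 0.7369

0.7369


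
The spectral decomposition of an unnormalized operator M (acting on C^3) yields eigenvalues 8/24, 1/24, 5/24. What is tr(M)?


tr(M) = sum of eigenvalues
= 8/24 + 1/24 + 5/24
= 14/24
= 0.5833

0.5833


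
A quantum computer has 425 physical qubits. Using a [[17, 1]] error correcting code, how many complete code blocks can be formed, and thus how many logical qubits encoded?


Each code block uses 17 physical qubits for 1 logical qubit(s).
Number of complete blocks = floor(425 / 17) = 25
Logical qubits = 25 * 1
= 25

25


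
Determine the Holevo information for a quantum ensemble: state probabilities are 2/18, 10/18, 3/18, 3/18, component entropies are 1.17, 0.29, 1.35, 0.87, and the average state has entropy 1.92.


chi = S(rho) - sum_i p_i * S(rho_i)
Weighted entropy = 2/18 * 1.17 + 10/18 * 0.29 + 3/18 * 1.35 + 3/18 * 0.87
= 0.6611
chi = 1.92 - 0.6611
= 1.2589

1.2589


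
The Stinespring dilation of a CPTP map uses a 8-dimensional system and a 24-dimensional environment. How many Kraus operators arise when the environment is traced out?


Tracing out the environment in an orthonormal basis {|i>_E} gives Kraus operators K_i = <i|_E U |0>_E.
Number of Kraus operators = dim(H_env) = d_env
= 24

24


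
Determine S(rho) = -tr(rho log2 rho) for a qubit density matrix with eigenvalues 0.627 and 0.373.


S = -p*log2(p) - (1-p)*log2(1-p)
p = 0.6270, 1-p = 0.3730
= -0.6270 * log2(0.6270) - 0.3730 * log2(0.3730)
= -(-0.4223) - (-0.5307)
= 0.9529

0.9529


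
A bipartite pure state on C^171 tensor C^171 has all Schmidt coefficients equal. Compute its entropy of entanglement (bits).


For a maximally entangled state in d x d:
S = log2(d) = log2(171)
= 7.4179

7.4179


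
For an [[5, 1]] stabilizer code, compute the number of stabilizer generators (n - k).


For an [[n,k]] stabilizer code:
Number of stabilizer generators = n - k
= 5 - 1
= 4

4


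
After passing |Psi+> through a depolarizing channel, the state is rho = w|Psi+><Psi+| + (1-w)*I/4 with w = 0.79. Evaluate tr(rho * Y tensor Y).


|Psi+> = (|01> + |10>)/sqrt(2)
For the pure Bell state, <Y_A Y_B> = +1 (Bell-state Pauli correlator).
The maximally-mixed part I/4 has tr(I/4 * P tensor P) = 0 for any traceless Pauli P.
So <Y_A Y_B>_rho = w * (+1) + (1 - w) * 0
= 0.79 * (+1)
= 0.7900

0.7900


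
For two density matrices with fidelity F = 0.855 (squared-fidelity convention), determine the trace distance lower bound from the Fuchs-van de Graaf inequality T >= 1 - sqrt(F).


Fuchs-van de Graaf (squared-fidelity convention): 1 - sqrt(F) <= T <= sqrt(1 - F).
Lower bound: T >= 1 - sqrt(F)
sqrt(F) = sqrt(0.855) = 0.9247
T >= 1 - 0.9247
T >= 0.0753

0.0753


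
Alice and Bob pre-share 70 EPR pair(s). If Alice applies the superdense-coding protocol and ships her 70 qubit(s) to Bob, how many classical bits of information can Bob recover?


Superdense coding allows 2 classical bits per shared entangled pair.
70 pair(s) -> 2 * 70 = 140 classical bits

140


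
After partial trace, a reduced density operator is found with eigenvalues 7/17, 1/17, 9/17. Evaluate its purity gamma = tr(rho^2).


tr(rho^2) = sum of eigenvalues squared
= (7/17)^2 + (1/17)^2 + (9/17)^2
= (49 + 1 + 81) / 289
= 131/289
= 0.4533

0.4533


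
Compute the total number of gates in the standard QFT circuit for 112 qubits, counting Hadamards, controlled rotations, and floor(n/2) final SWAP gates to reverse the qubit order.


Hadamard gates: 112
Controlled rotations: n*(n-1)/2 = 112*111/2 = 6216
SWAP gates: floor(n/2) = floor(112/2) = 56
Total = 112 + 6216 + 56
= 6384

6384


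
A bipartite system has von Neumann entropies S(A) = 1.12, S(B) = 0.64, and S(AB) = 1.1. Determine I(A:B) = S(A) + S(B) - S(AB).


I(A:B) = S(A) + S(B) - S(AB)
= 1.12 + 0.64 - 1.1
= 0.6600

0.6600


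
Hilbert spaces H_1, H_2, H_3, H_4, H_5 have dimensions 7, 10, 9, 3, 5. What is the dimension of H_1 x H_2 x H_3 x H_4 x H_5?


dim(H_1 x H_2 x H_3 x H_4 x H_5) = 7 * 10 * 9 * 3 * 5
= 70 * 9 * 3 * 5
= 630 * 3 * 5
= 1890 * 5
= 9450

9450


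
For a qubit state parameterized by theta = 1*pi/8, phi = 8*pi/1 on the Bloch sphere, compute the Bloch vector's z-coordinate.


theta = 0.3927, phi = 25.1327
r_z = cos(theta) = 0.9239

0.9239


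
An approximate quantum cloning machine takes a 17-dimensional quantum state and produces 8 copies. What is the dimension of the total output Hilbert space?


Output space = H^(tensor 8) where dim(H) = 17
dim = 17^8
= 289 (after 2 factors)
= 4913 (after 3 factors)
= 83521 (after 4 factors)
= 1419857 (after 5 factors)
= 24137569 (after 6 factors)
= 410338673 (after 7 factors)
= 6975757441 (after 8 factors)
= 6975757441

6975757441


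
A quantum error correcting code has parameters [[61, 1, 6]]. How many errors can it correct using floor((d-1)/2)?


Code parameters: [[61, 1, 6]], distance d = 6.
Number of correctable errors = floor((d-1)/2)
= floor((6 - 1)/2)
= floor(5/2)
= 2

2


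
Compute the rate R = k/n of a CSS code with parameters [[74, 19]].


Code rate R = k/n
= 19/74
= 0.2568

0.2568


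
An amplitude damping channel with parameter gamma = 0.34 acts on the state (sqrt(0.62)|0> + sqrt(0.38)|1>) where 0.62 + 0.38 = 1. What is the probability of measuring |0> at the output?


For amplitude damping with parameter gamma on state sqrt(a)|0> + sqrt(b)|1>:
alpha^2 = 0.62, beta^2 = 0.38
P(|0>) = alpha^2 + gamma * beta^2
= 0.62 + 0.34 * 0.38
= 0.62 + 0.1292
= 0.7492

0.7492


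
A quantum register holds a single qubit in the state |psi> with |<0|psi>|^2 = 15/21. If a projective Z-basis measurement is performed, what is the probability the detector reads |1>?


|alpha|^2 = 15/21 = 0.7143
|beta|^2 = 1 - 15/21 = 6/21 = 0.2857
P(|1>) = |beta|^2 = 0.2857

0.2857
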